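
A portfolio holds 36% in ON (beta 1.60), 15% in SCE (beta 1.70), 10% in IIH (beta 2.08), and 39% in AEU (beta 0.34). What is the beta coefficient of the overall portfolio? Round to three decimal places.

β_P = Σ w_i β_i = 0.36×1.60 + 0.15×1.70 + 0.10×2.08 + 0.39×0.34 = 1.1716

1.172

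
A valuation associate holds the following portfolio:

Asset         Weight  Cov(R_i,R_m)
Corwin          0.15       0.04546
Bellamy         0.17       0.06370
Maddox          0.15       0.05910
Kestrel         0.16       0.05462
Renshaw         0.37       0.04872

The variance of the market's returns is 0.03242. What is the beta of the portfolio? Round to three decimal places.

1.643

β_Corwin = 0.04546 / 0.03242 = 1.4022
β_Bellamy = 0.06370 / 0.03242 = 1.9648
β_Maddox = 0.05910 / 0.03242 = 1.8229
β_Kestrel = 0.05462 / 0.03242 = 1.6848
β_Renshaw = 0.04872 / 0.03242 = 1.5028
β_P = Σ w_i β_i = 0.15×1.4022 + 0.17×1.9648 + 0.15×1.8229 + 0.16×1.6848 + 0.37×1.5028 = 1.6434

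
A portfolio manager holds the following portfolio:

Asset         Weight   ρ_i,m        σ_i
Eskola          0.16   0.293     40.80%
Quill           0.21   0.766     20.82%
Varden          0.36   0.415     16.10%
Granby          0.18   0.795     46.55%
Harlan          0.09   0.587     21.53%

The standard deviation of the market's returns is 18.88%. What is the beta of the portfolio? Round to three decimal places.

β_Eskola = 0.293 × 40.80% / 18.88% = 0.6332
β_Quill = 0.766 × 20.82% / 18.88% = 0.8447
β_Varden = 0.415 × 16.10% / 18.88% = 0.3539
β_Granby = 0.795 × 46.55% / 18.88% = 1.9601
β_Harlan = 0.587 × 21.53% / 18.88% = 0.6694
β_P = Σ w_i β_i = 0.16×0.6332 + 0.21×0.8447 + 0.36×0.3539 + 0.18×1.9601 + 0.09×0.6694 = 0.8192

0.819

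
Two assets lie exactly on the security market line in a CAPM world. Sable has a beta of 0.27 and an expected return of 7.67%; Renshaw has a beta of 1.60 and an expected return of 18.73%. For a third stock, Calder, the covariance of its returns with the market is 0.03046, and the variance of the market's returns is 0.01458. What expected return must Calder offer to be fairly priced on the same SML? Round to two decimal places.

MRP = (18.73% − 7.67%) / (1.60 − 0.27) = 8.3158%
R_f = 7.67% − 0.27 × 8.3158% = 5.4247%
β_Calder = Cov / Var(R_m) = 0.03046 / 0.01458 = 2.0892
E(R_Calder) = R_f + β × MRP = 5.4247% + 2.0892 × 8.3158% = 22.80%

22.80%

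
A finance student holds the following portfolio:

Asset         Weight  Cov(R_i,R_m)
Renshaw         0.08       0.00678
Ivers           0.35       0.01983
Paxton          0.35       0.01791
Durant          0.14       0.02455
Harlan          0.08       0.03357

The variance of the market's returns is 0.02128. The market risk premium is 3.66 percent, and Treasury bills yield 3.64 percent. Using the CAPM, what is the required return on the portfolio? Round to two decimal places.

7.06%

β_Renshaw = 0.00678 / 0.02128 = 0.3186
β_Ivers = 0.01983 / 0.02128 = 0.9319
β_Paxton = 0.01791 / 0.02128 = 0.8416
β_Durant = 0.02455 / 0.02128 = 1.1537
β_Harlan = 0.03357 / 0.02128 = 1.5775
β_P = Σ w_i β_i = 0.08×0.3186 + 0.35×0.9319 + 0.35×0.8416 + 0.14×1.1537 + 0.08×1.5775 = 0.9339
E(R_P) = R_f + β_P × MRP = 3.64% + 0.9339 × 3.66% = 7.06%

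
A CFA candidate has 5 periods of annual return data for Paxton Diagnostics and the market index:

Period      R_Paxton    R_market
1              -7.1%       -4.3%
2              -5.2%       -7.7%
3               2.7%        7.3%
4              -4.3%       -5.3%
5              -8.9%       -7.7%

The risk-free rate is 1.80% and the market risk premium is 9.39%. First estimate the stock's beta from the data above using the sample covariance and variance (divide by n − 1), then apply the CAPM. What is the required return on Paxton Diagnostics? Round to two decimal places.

7.88%

Mean R_i = (-7.1 − 5.2 + 2.7 − 4.3 − 8.9) / 5 = -4.5600%
Mean R_m = (-4.3 − 7.7 + 7.3 − 5.3 − 7.7) / 5 = -3.5400%
Σ(R_i − R̄_i)(R_m − R̄_m) = 100.8880  ⇒  Cov = 100.8880 / 4 = 25.2220
Σ(R_m − R̄_m)² = 155.7920  ⇒  Var(R_m) = 155.7920 / 4 = 38.9480
β = Cov / Var(R_m) = 25.2220 / 38.9480 = 0.6476
E(R) = R_f + β × MRP = 1.80% + 0.6476 × 9.39% = 7.88%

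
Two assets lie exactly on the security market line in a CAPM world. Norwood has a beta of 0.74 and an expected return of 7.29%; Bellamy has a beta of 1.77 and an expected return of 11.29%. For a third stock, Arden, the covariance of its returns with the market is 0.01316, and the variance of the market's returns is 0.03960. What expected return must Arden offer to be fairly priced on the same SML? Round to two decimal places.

MRP = (11.29% − 7.29%) / (1.77 − 0.74) = 3.8835%
R_f = 7.29% − 0.74 × 3.8835% = 4.4162%
β_Arden = Cov / Var(R_m) = 0.01316 / 0.03960 = 0.3323
E(R_Arden) = R_f + β × MRP = 4.4162% + 0.3323 × 3.8835% = 5.71%

5.71%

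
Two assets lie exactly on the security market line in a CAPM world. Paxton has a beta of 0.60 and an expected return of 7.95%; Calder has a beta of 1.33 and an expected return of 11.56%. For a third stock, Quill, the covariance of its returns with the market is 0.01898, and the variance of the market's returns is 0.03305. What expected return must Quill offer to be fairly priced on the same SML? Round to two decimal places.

MRP = (11.56% − 7.95%) / (1.33 − 0.60) = 4.9452%
R_f = 7.95% − 0.60 × 4.9452% = 4.9829%
β_Quill = Cov / Var(R_m) = 0.01898 / 0.03305 = 0.5743
E(R_Quill) = R_f + β × MRP = 4.9829% + 0.5743 × 4.9452% = 7.82%

7.82%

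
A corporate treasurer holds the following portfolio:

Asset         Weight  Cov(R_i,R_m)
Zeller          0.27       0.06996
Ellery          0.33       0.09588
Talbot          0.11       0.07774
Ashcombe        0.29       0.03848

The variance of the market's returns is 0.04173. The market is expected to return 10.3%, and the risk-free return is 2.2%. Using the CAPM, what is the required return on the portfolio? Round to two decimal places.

15.83%

β_Zeller = 0.06996 / 0.04173 = 1.6765
β_Ellery = 0.09588 / 0.04173 = 2.2976
β_Talbot = 0.07774 / 0.04173 = 1.8629
β_Ashcombe = 0.03848 / 0.04173 = 0.9221
β_P = Σ w_i β_i = 0.27×1.6765 + 0.33×2.2976 + 0.11×1.8629 + 0.29×0.9221 = 1.6832
MRP = 10.3% − 2.2% = 8.10%
E(R_P) = R_f + β_P × MRP = 2.2% + 1.6832 × 8.1% = 15.83%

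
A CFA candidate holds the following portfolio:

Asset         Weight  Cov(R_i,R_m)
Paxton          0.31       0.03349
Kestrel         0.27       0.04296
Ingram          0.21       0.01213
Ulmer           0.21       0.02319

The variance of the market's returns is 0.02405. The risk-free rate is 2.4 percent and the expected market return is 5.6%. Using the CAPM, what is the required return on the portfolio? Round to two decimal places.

β_Paxton = 0.03349 / 0.02405 = 1.3925
β_Kestrel = 0.04296 / 0.02405 = 1.7863
β_Ingram = 0.01213 / 0.02405 = 0.5044
β_Ulmer = 0.02319 / 0.02405 = 0.9642
β_P = Σ w_i β_i = 0.31×1.3925 + 0.27×1.7863 + 0.21×0.5044 + 0.21×0.9642 = 1.2224
MRP = 5.6% − 2.4% = 3.20%
E(R_P) = R_f + β_P × MRP = 2.4% + 1.2224 × 3.2% = 6.31%

6.31%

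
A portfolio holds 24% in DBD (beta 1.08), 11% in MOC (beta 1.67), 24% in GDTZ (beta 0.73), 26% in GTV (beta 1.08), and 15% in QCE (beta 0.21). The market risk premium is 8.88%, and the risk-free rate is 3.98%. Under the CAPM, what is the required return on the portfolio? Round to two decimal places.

β_P = Σ w_i β_i = 0.24×1.08 + 0.11×1.67 + 0.24×0.73 + 0.26×1.08 + 0.15×0.21 = 0.9304
E(R_P) = R_f + β_P × MRP = 3.98% + 0.9304 × 8.88% = 12.24%

12.24%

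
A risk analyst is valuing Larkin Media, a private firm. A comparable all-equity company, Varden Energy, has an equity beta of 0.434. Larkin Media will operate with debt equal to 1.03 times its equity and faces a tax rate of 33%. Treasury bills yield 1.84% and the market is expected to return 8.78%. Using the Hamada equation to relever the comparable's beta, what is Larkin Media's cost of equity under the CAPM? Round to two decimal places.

β_L = β_U × [1 + (1 − t)(D/E)] = 0.434 × [1 + (1 − 0.33) × 1.03]
    = 0.434 × [1 + 0.67 × 1.03] = 0.434 × 1.6901 = 0.7335
MRP = 8.78% − 1.84% = 6.94%
E(R) = R_f + β_L × MRP = 1.84% + 0.7335 × 6.94% = 6.93%

6.93%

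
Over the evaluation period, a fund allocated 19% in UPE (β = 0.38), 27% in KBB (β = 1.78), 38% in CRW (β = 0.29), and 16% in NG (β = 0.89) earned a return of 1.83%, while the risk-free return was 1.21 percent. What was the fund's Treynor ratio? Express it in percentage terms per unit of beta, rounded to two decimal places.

0.77%

β_P = 0.19×0.38 + 0.27×1.78 + 0.38×0.29 + 0.16×0.89 = 0.8054
Treynor = (R_P − R_f) / β_P = (1.83% − 1.21%) / 0.8054 = 0.62% / 0.8054 = 0.77%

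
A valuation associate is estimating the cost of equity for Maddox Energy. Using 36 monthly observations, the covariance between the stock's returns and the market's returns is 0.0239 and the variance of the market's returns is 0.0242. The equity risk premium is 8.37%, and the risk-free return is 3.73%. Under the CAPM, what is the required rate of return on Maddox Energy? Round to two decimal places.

12.00%

β = Cov(R_i, R_m) / Var(R_m) = 0.0239 / 0.0242 = 0.9876
E(R) = R_f + β × MRP = 3.73% + 0.9876 × 8.37% = 12.00%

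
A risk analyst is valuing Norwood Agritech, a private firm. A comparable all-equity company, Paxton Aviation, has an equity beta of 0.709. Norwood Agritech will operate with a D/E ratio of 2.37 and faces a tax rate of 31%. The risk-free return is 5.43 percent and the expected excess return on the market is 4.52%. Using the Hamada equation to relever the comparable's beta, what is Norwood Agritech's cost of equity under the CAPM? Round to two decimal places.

β_L = β_U × [1 + (1 − t)(D/E)] = 0.709 × [1 + (1 − 0.31) × 2.37]
    = 0.709 × [1 + 0.69 × 2.37] = 0.709 × 2.6353 = 1.8684
E(R) = R_f + β_L × MRP = 5.43% + 1.8684 × 4.52% = 13.88%

13.88%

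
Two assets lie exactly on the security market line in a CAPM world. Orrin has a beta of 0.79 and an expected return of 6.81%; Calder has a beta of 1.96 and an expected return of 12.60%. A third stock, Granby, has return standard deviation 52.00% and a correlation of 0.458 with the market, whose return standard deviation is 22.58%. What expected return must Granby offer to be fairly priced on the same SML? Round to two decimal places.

MRP = (12.60% − 6.81%) / (1.96 − 0.79) = 4.9487%
R_f = 6.81% − 0.79 × 4.9487% = 2.9005%
β_Granby = ρ·σ_i/σ_m = 0.458 × 52.00 / 22.58 = 1.0547
E(R_Granby) = R_f + β × MRP = 2.9005% + 1.0547 × 4.9487% = 8.12%

8.12%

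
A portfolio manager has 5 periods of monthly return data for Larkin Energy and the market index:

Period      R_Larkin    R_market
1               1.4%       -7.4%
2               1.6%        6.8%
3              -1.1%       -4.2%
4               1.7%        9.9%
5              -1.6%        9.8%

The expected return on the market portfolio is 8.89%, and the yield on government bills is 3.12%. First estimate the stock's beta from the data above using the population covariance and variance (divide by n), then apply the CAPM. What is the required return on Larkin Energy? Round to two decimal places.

3.13%

Mean R_i = (1.4 + 1.6 − 1.1 + 1.7 − 1.6) / 5 = 0.4000%
Mean R_m = (-7.4 + 6.8 − 4.2 + 9.9 + 9.8) / 5 = 2.9800%
Σ(R_i − R̄_i)(R_m − R̄_m) = 0.3300  ⇒  Cov = 0.3300 / 5 = 0.0660
Σ(R_m − R̄_m)² = 268.2880  ⇒  Var(R_m) = 268.2880 / 5 = 53.6576
β = Cov / Var(R_m) = 0.0660 / 53.6576 = 0.0012
MRP = 8.89% − 3.12% = 5.77%
E(R) = R_f + β × MRP = 3.12% + 0.0012 × 5.77% = 3.13%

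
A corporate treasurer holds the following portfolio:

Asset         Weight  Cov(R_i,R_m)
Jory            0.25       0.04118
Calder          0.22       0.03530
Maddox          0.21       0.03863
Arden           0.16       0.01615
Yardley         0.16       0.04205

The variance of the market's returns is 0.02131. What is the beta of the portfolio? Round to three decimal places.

1.665

β_Jory = 0.04118 / 0.02131 = 1.9324
β_Calder = 0.03530 / 0.02131 = 1.6565
β_Maddox = 0.03863 / 0.02131 = 1.8128
β_Arden = 0.01615 / 0.02131 = 0.7579
β_Yardley = 0.04205 / 0.02131 = 1.9733
β_P = Σ w_i β_i = 0.25×1.9324 + 0.22×1.6565 + 0.21×1.8128 + 0.16×0.7579 + 0.16×1.9733 = 1.6652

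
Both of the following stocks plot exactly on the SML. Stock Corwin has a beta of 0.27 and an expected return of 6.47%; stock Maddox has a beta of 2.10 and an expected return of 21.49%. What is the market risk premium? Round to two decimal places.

8.21%

Both satisfy E(R) = R_f + β·MRP, so the slope of the SML is
MRP = (21.49% − 6.47%) / (2.10 − 0.27) = 15.02% / 1.83 = 8.2077%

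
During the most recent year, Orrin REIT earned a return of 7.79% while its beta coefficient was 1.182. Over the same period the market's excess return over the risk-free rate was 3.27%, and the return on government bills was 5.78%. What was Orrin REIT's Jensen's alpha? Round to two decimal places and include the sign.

-1.86%

CAPM benchmark = R_f + β(R_m − R_f) = 5.78% + 1.182 × 3.27% = 9.64514%
α = actual − benchmark = 7.79% − 9.64514% = -1.86%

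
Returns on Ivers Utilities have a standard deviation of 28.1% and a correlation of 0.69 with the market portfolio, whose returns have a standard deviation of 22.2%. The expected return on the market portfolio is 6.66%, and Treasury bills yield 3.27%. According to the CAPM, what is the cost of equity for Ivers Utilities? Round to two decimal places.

6.23%

β = ρ × σ_i / σ_m = 0.69 × 28.1% / 22.2% = 0.8734
MRP = 6.66% − 3.27% = 3.39%
E(R) = 3.27% + 0.8734 × 3.39% = 6.23%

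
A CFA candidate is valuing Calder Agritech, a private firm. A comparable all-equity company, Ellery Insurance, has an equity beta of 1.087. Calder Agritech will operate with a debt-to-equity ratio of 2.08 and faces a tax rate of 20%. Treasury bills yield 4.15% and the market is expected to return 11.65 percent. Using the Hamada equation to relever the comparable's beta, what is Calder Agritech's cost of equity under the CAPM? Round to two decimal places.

25.87%

β_L = β_U × [1 + (1 − t)(D/E)] = 1.087 × [1 + (1 − 0.20) × 2.08]
    = 1.087 × [1 + 0.80 × 2.08] = 1.087 × 2.6640 = 2.8958
MRP = 11.65% − 4.15% = 7.50%
E(R) = R_f + β_L × MRP = 4.15% + 2.8958 × 7.50% = 25.87%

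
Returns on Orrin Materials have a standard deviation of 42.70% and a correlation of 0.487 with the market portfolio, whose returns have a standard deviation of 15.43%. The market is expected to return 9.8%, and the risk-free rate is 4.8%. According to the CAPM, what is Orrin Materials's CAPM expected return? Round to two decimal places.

11.54%

β = ρ × σ_i / σ_m = 0.487 × 42.70% / 15.43% = 1.3477
MRP = 9.8% − 4.8% = 5.00%
E(R) = 4.8% + 1.3477 × 5.0% = 11.54%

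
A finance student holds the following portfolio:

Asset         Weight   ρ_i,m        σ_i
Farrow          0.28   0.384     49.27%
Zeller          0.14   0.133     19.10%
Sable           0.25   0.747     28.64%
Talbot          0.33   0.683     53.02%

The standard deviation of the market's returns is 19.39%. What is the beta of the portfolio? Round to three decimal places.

1.184

β_Farrow = 0.384 × 49.27% / 19.39% = 0.9757
β_Zeller = 0.133 × 19.10% / 19.39% = 0.1310
β_Sable = 0.747 × 28.64% / 19.39% = 1.1034
β_Talbot = 0.683 × 53.02% / 19.39% = 1.8676
β_P = Σ w_i β_i = 0.28×0.9757 + 0.14×0.1310 + 0.25×1.1034 + 0.33×1.8676 = 1.1837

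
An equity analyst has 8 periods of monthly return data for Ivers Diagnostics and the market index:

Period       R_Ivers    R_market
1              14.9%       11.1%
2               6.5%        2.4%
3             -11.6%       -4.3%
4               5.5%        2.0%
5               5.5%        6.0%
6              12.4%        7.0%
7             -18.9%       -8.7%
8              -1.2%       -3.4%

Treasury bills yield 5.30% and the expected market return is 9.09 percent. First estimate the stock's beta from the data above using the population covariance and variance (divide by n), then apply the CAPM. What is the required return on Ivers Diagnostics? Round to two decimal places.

Mean R_i = (14.9 + 6.5 − 11.6 + 5.5 + 5.5 + 12.4 − 18.9 − 1.2) / 8 = 1.6375%
Mean R_m = (11.1 + 2.4 − 4.3 + 2.0 + 6.0 + 7.0 − 8.7 − 3.4) / 8 = 1.5125%
Σ(R_i − R̄_i)(R_m − R̄_m) = 510.3663  ⇒  Cov = 510.3663 / 8 = 63.7958
Σ(R_m − R̄_m)² = 305.4088  ⇒  Var(R_m) = 305.4088 / 8 = 38.1761
β = Cov / Var(R_m) = 63.7958 / 38.1761 = 1.6711
MRP = 9.09% − 5.30% = 3.79%
E(R) = R_f + β × MRP = 5.30% + 1.6711 × 3.79% = 11.63%

11.63%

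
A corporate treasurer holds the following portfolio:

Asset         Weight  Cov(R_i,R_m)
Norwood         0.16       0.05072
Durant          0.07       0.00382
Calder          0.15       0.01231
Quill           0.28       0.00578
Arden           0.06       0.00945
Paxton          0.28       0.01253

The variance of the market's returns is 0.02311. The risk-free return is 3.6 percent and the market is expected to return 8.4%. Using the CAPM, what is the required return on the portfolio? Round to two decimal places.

β_Norwood = 0.05072 / 0.02311 = 2.1947
β_Durant = 0.00382 / 0.02311 = 0.1653
β_Calder = 0.01231 / 0.02311 = 0.5327
β_Quill = 0.00578 / 0.02311 = 0.2501
β_Arden = 0.00945 / 0.02311 = 0.4089
β_Paxton = 0.01253 / 0.02311 = 0.5422
β_P = Σ w_i β_i = 0.16×2.1947 + 0.07×0.1653 + 0.15×0.5327 + 0.28×0.2501 + 0.06×0.4089 + 0.28×0.5422 = 0.6890
MRP = 8.4% − 3.6% = 4.80%
E(R_P) = R_f + β_P × MRP = 3.6% + 0.6890 × 4.8% = 6.91%

6.91%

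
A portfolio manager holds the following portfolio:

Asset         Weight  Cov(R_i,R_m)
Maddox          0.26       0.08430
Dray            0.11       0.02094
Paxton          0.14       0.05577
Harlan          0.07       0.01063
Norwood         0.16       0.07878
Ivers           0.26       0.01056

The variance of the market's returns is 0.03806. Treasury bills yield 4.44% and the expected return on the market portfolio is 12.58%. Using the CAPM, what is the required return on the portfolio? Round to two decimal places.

14.73%

β_Maddox = 0.08430 / 0.03806 = 2.2149
β_Dray = 0.02094 / 0.03806 = 0.5502
β_Paxton = 0.05577 / 0.03806 = 1.4653
β_Harlan = 0.01063 / 0.03806 = 0.2793
β_Norwood = 0.07878 / 0.03806 = 2.0699
β_Ivers = 0.01056 / 0.03806 = 0.2775
β_P = Σ w_i β_i = 0.26×2.2149 + 0.11×0.5502 + 0.14×1.4653 + 0.07×0.2793 + 0.16×2.0699 + 0.26×0.2775 = 1.2644
MRP = 12.58% − 4.44% = 8.14%
E(R_P) = R_f + β_P × MRP = 4.44% + 1.2644 × 8.14% = 14.73%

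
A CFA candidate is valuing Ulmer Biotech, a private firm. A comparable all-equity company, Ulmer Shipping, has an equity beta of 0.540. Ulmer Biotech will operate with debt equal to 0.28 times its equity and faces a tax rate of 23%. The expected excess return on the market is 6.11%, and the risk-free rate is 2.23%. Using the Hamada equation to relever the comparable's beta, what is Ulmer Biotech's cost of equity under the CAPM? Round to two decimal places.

6.24%

β_L = β_U × [1 + (1 − t)(D/E)] = 0.540 × [1 + (1 − 0.23) × 0.28]
    = 0.540 × [1 + 0.77 × 0.28] = 0.540 × 1.2156 = 0.6564
E(R) = R_f + β_L × MRP = 2.23% + 0.6564 × 6.11% = 6.24%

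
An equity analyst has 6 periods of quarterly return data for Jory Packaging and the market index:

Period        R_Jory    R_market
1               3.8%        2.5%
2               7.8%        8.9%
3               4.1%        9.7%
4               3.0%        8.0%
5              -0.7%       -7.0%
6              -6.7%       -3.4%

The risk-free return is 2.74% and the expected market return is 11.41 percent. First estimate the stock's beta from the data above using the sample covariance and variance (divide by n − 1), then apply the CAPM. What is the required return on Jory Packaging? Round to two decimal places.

7.51%

Mean R_i = (3.8 + 7.8 + 4.1 + 3.0 − 0.7 − 6.7) / 6 = 1.8833%
Mean R_m = (2.5 + 8.9 + 9.7 + 8.0 − 7.0 − 3.4) / 6 = 3.1167%
Σ(R_i − R̄_i)(R_m − R̄_m) = 135.1517  ⇒  Cov = 135.1517 / 5 = 27.0303
Σ(R_m − R̄_m)² = 245.8283  ⇒  Var(R_m) = 245.8283 / 5 = 49.1657
β = Cov / Var(R_m) = 27.0303 / 49.1657 = 0.5498
MRP = 11.41% − 2.74% = 8.67%
E(R) = R_f + β × MRP = 2.74% + 0.5498 × 8.67% = 7.51%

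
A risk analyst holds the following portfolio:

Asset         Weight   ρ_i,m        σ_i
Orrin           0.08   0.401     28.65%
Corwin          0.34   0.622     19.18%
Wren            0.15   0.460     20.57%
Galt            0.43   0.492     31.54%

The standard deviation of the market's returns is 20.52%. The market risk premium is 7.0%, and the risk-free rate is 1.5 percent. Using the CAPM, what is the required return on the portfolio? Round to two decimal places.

5.96%

β_Orrin = 0.401 × 28.65% / 20.52% = 0.5599
β_Corwin = 0.622 × 19.18% / 20.52% = 0.5814
β_Wren = 0.460 × 20.57% / 20.52% = 0.4611
β_Galt = 0.492 × 31.54% / 20.52% = 0.7562
β_P = Σ w_i β_i = 0.08×0.5599 + 0.34×0.5814 + 0.15×0.4611 + 0.43×0.7562 = 0.6368
E(R_P) = R_f + β_P × MRP = 1.5% + 0.6368 × 7.0% = 5.96%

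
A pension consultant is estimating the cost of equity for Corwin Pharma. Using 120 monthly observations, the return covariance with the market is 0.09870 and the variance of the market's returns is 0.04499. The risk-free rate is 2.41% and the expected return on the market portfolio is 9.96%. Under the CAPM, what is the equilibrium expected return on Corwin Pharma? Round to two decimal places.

β = Cov(R_i, R_m) / Var(R_m) = 0.09870 / 0.04499 = 2.1938
MRP = 9.96% − 2.41% = 7.55%
E(R) = R_f + β × MRP = 2.41% + 2.1938 × 7.55% = 18.97%

18.97%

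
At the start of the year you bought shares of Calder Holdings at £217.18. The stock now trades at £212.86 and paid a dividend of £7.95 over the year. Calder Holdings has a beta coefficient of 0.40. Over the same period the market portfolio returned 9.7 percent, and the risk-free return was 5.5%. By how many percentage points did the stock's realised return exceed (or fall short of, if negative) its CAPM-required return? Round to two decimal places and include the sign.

-5.51%

Realised HPR = (P1 + D1 − P0) / P0 = (212.86 + 7.95 − 217.18) / 217.18 = 3.63 / 217.18 = 1.6714%
MRP = 9.7% − 5.5% = 4.20%
CAPM required = R_f + β·MRP = 5.5% + 0.40 × 4.2% = 7.1800%
α = realised − required = 1.6714% − 7.1800% = -5.51%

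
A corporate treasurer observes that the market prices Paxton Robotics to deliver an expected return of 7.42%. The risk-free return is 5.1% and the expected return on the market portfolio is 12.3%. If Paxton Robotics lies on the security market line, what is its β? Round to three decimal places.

MRP = 12.3% − 5.1% = 7.20%
β = (E(R) − R_f) / MRP = (7.42% − 5.1%) / 7.2% = 2.32% / 7.2% = 0.322

0.322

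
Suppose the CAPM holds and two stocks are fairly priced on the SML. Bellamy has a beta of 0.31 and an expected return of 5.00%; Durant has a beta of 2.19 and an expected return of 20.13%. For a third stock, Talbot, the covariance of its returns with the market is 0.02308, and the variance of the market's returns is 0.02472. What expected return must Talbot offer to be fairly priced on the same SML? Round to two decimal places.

10.02%

MRP = (20.13% − 5.00%) / (2.19 − 0.31) = 8.0479%
R_f = 5.00% − 0.31 × 8.0479% = 2.5052%
β_Talbot = Cov / Var(R_m) = 0.02308 / 0.02472 = 0.9337
E(R_Talbot) = R_f + β × MRP = 2.5052% + 0.9337 × 8.0479% = 10.02%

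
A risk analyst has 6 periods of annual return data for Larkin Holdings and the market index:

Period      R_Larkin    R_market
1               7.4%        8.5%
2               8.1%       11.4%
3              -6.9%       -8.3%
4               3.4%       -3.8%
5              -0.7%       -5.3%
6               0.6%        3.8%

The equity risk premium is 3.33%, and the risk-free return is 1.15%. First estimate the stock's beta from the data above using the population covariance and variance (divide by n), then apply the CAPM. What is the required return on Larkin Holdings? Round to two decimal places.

3.15%

Mean R_i = (7.4 + 8.1 − 6.9 + 3.4 − 0.7 + 0.6) / 6 = 1.9833%
Mean R_m = (8.5 + 11.4 − 8.3 − 3.8 − 5.3 + 3.8) / 6 = 1.0500%
Σ(R_i − R̄_i)(R_m − R̄_m) = 193.0850  ⇒  Cov = 193.0850 / 6 = 32.1808
Σ(R_m − R̄_m)² = 321.4550  ⇒  Var(R_m) = 321.4550 / 6 = 53.5758
β = Cov / Var(R_m) = 32.1808 / 53.5758 = 0.6007
E(R) = R_f + β × MRP = 1.15% + 0.6007 × 3.33% = 3.15%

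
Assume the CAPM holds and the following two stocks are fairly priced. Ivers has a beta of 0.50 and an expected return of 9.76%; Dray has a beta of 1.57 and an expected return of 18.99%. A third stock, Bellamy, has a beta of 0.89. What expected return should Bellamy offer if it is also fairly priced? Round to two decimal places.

MRP (SML slope) = (18.99% − 9.76%) / (1.57 − 0.50) = 9.23% / 1.07 = 8.6262%
R_f (intercept) = 9.76% − 0.50 × 8.6262% = 5.4469%
E(R_Bellamy) = R_f + β × MRP = 5.4469% + 0.89 × 8.6262% = 13.12%

13.12%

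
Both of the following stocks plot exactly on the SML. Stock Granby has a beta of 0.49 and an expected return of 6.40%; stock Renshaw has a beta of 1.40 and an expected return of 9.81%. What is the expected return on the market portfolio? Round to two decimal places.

8.31%

Both satisfy E(R) = R_f + β·MRP, so the slope of the SML is
MRP = (9.81% − 6.40%) / (1.40 − 0.49) = 3.41% / 0.91 = 3.7473%
R_f = E(R_Granby) − β_Granby·MRP = 6.40% − 0.49 × 3.7473% = 4.5638%
E(R_m) = R_f + MRP = 4.5638% + 3.7473% = 8.31%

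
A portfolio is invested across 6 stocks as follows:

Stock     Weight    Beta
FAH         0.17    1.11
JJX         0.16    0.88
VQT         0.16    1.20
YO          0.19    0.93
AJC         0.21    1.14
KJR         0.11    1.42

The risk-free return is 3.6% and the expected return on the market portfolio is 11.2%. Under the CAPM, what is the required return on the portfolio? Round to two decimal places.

11.91%

β_P = Σ w_i β_i = 0.17×1.11 + 0.16×0.88 + 0.16×1.20 + 0.19×0.93 + 0.21×1.14 + 0.11×1.42 = 1.0938
MRP = 11.2% − 3.6% = 7.60%
E(R_P) = R_f + β_P × MRP = 3.6% + 1.0938 × 7.6% = 11.91%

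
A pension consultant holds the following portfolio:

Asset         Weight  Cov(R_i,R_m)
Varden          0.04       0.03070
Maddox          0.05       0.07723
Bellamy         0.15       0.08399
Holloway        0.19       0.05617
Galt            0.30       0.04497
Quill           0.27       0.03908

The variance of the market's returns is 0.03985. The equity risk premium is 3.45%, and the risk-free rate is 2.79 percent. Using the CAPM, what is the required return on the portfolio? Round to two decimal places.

7.33%

β_Varden = 0.03070 / 0.03985 = 0.7704
β_Maddox = 0.07723 / 0.03985 = 1.9380
β_Bellamy = 0.08399 / 0.03985 = 2.1077
β_Holloway = 0.05617 / 0.03985 = 1.4095
β_Galt = 0.04497 / 0.03985 = 1.1285
β_Quill = 0.03908 / 0.03985 = 0.9807
β_P = Σ w_i β_i = 0.04×0.7704 + 0.05×1.9380 + 0.15×2.1077 + 0.19×1.4095 + 0.30×1.1285 + 0.27×0.9807 = 1.3150
E(R_P) = R_f + β_P × MRP = 2.79% + 1.3150 × 3.45% = 7.33%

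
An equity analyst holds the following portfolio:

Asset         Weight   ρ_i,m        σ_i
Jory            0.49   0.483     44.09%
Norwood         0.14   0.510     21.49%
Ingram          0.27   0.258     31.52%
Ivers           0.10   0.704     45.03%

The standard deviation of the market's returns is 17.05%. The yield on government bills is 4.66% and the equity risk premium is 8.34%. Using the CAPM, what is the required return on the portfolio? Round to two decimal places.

β_Jory = 0.483 × 44.09% / 17.05% = 1.2490
β_Norwood = 0.510 × 21.49% / 17.05% = 0.6428
β_Ingram = 0.258 × 31.52% / 17.05% = 0.4770
β_Ivers = 0.704 × 45.03% / 17.05% = 1.8593
β_P = Σ w_i β_i = 0.49×1.2490 + 0.14×0.6428 + 0.27×0.4770 + 0.10×1.8593 = 1.0167
E(R_P) = R_f + β_P × MRP = 4.66% + 1.0167 × 8.34% = 13.14%

13.14%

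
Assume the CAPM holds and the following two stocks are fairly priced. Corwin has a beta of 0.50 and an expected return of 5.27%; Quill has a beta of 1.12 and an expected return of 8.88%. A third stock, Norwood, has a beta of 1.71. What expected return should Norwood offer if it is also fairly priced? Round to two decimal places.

MRP (SML slope) = (8.88% − 5.27%) / (1.12 − 0.50) = 3.61% / 0.62 = 5.8226%
R_f (intercept) = 5.27% − 0.50 × 5.8226% = 2.3587%
E(R_Norwood) = R_f + β × MRP = 2.3587% + 1.71 × 5.8226% = 12.32%

12.32%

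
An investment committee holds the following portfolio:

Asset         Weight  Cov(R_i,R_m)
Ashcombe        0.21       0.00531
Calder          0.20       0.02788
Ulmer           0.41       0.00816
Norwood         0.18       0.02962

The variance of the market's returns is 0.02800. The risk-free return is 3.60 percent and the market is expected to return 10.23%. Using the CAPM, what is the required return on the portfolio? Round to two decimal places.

β_Ashcombe = 0.00531 / 0.02800 = 0.1896
β_Calder = 0.02788 / 0.02800 = 0.9957
β_Ulmer = 0.00816 / 0.02800 = 0.2914
β_Norwood = 0.02962 / 0.02800 = 1.0579
β_P = Σ w_i β_i = 0.21×0.1896 + 0.20×0.9957 + 0.41×0.2914 + 0.18×1.0579 = 0.5489
MRP = 10.23% − 3.60% = 6.63%
E(R_P) = R_f + β_P × MRP = 3.60% + 0.5489 × 6.63% = 7.24%

7.24%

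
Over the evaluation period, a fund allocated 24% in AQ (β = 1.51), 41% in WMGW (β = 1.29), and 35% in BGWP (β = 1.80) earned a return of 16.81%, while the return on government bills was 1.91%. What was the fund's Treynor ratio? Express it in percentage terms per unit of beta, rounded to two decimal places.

9.79%

β_P = 0.24×1.51 + 0.41×1.29 + 0.35×1.80 = 1.5213
Treynor = (R_P − R_f) / β_P = (16.81% − 1.91%) / 1.5213 = 14.90% / 1.5213 = 9.79%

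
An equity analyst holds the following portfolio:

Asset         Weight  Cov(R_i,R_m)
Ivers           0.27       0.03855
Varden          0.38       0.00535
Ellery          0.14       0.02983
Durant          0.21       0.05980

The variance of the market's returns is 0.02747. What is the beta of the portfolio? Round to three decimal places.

β_Ivers = 0.03855 / 0.02747 = 1.4033
β_Varden = 0.00535 / 0.02747 = 0.1948
β_Ellery = 0.02983 / 0.02747 = 1.0859
β_Durant = 0.05980 / 0.02747 = 2.1769
β_P = Σ w_i β_i = 0.27×1.4033 + 0.38×0.1948 + 0.14×1.0859 + 0.21×2.1769 = 1.0621

1.062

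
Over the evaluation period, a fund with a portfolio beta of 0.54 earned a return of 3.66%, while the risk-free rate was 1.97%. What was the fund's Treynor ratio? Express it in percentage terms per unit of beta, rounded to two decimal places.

3.13%

Treynor = (R_P − R_f) / β_P = (3.66% − 1.97%) / 0.5400 = 1.69% / 0.5400 = 3.13%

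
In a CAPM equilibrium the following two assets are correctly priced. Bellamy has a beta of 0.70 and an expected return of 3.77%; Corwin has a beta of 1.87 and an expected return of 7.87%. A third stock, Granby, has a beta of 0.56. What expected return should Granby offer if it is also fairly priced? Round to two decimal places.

MRP (SML slope) = (7.87% − 3.77%) / (1.87 − 0.70) = 4.10% / 1.17 = 3.5043%
R_f (intercept) = 3.77% − 0.70 × 3.5043% = 1.3170%
E(R_Granby) = R_f + β × MRP = 1.3170% + 0.56 × 3.5043% = 3.28%

3.28%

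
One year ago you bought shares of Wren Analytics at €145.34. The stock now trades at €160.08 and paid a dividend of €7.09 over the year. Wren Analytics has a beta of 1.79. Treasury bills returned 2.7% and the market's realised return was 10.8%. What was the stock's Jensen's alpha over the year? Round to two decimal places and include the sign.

Realised HPR = (P1 + D1 − P0) / P0 = (160.08 + 7.09 − 145.34) / 145.34 = 21.83 / 145.34 = 15.0200%
MRP = 10.8% − 2.7% = 8.10%
CAPM required = R_f + β·MRP = 2.7% + 1.79 × 8.1% = 17.1990%
α = realised − required = 15.0200% − 17.1990% = -2.18%

-2.18%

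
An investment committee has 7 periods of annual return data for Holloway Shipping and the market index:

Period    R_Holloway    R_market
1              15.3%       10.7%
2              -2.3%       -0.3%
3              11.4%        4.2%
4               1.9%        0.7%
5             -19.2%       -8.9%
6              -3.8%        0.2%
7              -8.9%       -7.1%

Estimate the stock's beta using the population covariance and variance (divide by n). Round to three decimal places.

1.702

Mean R_i = (15.3 − 2.3 + 11.4 + 1.9 − 19.2 − 3.8 − 8.9) / 7 = -0.8000%
Mean R_m = (10.7 − 0.3 + 4.2 + 0.7 − 8.9 + 0.2 − 7.1) / 7 = -0.0714%
Σ(R_i − R̄_i)(R_m − R̄_m) = 446.5200  ⇒  Cov = 446.5200 / 7 = 63.7886
Σ(R_m − R̄_m)² = 262.3343  ⇒  Var(R_m) = 262.3343 / 7 = 37.4763
β = Cov / Var(R_m) = 63.7886 / 37.4763 = 1.7021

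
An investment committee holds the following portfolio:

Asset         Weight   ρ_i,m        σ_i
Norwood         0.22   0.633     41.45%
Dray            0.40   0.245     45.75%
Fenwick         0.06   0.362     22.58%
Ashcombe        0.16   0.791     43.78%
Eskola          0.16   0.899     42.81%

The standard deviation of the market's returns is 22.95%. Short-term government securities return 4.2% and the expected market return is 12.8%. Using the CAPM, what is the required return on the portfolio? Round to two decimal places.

12.61%

β_Norwood = 0.633 × 41.45% / 22.95% = 1.1433
β_Dray = 0.245 × 45.75% / 22.95% = 0.4884
β_Fenwick = 0.362 × 22.58% / 22.95% = 0.3562
β_Ashcombe = 0.791 × 43.78% / 22.95% = 1.5089
β_Eskola = 0.899 × 42.81% / 22.95% = 1.6770
β_P = Σ w_i β_i = 0.22×1.1433 + 0.40×0.4884 + 0.06×0.3562 + 0.16×1.5089 + 0.16×1.6770 = 0.9780
MRP = 12.8% − 4.2% = 8.60%
E(R_P) = R_f + β_P × MRP = 4.2% + 0.9780 × 8.6% = 12.61%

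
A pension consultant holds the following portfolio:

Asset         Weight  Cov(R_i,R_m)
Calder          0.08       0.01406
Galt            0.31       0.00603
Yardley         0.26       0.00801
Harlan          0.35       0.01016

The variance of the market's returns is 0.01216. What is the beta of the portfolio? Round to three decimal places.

0.710

β_Calder = 0.01406 / 0.01216 = 1.1563
β_Galt = 0.00603 / 0.01216 = 0.4959
β_Yardley = 0.00801 / 0.01216 = 0.6587
β_Harlan = 0.01016 / 0.01216 = 0.8355
β_P = Σ w_i β_i = 0.08×1.1563 + 0.31×0.4959 + 0.26×0.6587 + 0.35×0.8355 = 0.7099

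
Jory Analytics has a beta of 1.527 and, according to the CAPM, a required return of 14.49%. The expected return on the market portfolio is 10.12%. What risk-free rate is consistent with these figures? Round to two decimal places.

E(R) = R_f + β(E(R_m) − R_f) = R_f(1 − β) + β·E(R_m)
14.49% = R_f × (1 − 1.527) + 1.527 × 10.12%
14.49% = R_f × -0.527 + 15.45324%
R_f = (14.49% − 15.45324%) / -0.527 = 1.83%

1.83%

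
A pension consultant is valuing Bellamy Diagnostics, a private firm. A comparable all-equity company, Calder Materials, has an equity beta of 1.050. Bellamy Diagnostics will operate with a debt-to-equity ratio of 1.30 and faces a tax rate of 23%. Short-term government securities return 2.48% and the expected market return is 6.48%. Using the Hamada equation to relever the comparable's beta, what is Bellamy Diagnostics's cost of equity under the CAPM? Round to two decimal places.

β_L = β_U × [1 + (1 − t)(D/E)] = 1.050 × [1 + (1 − 0.23) × 1.30]
    = 1.050 × [1 + 0.77 × 1.30] = 1.050 × 2.0010 = 2.1011
MRP = 6.48% − 2.48% = 4.00%
E(R) = R_f + β_L × MRP = 2.48% + 2.1011 × 4.00% = 10.88%

10.88%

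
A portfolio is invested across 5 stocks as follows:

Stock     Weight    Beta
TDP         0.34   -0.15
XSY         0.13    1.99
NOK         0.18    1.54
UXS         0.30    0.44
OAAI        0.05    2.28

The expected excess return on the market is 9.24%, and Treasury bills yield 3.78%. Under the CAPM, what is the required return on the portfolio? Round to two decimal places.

β_P = Σ w_i β_i = 0.34×-0.15 + 0.13×1.99 + 0.18×1.54 + 0.30×0.44 + 0.05×2.28 = 0.7309
E(R_P) = R_f + β_P × MRP = 3.78% + 0.7309 × 9.24% = 10.53%

10.53%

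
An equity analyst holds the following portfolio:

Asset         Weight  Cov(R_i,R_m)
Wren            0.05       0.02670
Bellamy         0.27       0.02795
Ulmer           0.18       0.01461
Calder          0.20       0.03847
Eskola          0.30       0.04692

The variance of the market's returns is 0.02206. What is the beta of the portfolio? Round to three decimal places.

1.509

β_Wren = 0.02670 / 0.02206 = 1.2103
β_Bellamy = 0.02795 / 0.02206 = 1.2670
β_Ulmer = 0.01461 / 0.02206 = 0.6623
β_Calder = 0.03847 / 0.02206 = 1.7439
β_Eskola = 0.04692 / 0.02206 = 2.1269
β_P = Σ w_i β_i = 0.05×1.2103 + 0.27×1.2670 + 0.18×0.6623 + 0.20×1.7439 + 0.30×2.1269 = 1.5087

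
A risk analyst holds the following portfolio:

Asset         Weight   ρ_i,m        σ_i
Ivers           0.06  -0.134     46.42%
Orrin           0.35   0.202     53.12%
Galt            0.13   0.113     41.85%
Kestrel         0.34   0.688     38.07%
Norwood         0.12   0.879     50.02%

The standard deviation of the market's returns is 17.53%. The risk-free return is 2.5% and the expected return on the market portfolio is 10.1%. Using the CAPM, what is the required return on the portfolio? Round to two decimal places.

β_Ivers = -0.134 × 46.42% / 17.53% = -0.3548
β_Orrin = 0.202 × 53.12% / 17.53% = 0.6121
β_Galt = 0.113 × 41.85% / 17.53% = 0.2698
β_Kestrel = 0.688 × 38.07% / 17.53% = 1.4941
β_Norwood = 0.879 × 50.02% / 17.53% = 2.5081
β_P = Σ w_i β_i = 0.06×-0.3548 + 0.35×0.6121 + 0.13×0.2698 + 0.34×1.4941 + 0.12×2.5081 = 1.0370
MRP = 10.1% − 2.5% = 7.60%
E(R_P) = R_f + β_P × MRP = 2.5% + 1.0370 × 7.6% = 10.38%

10.38%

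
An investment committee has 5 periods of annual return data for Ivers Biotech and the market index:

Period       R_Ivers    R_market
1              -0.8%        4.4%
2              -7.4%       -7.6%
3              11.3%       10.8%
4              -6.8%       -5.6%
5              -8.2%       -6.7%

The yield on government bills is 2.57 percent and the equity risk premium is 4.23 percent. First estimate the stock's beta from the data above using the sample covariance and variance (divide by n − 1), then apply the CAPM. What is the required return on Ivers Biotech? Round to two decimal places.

6.66%

Mean R_i = (-0.8 − 7.4 + 11.3 − 6.8 − 8.2) / 5 = -2.3800%
Mean R_m = (4.4 − 7.6 + 10.8 − 5.6 − 6.7) / 5 = -0.9400%
Σ(R_i − R̄_i)(R_m − R̄_m) = 256.5940  ⇒  Cov = 256.5940 / 4 = 64.1485
Σ(R_m − R̄_m)² = 265.5920  ⇒  Var(R_m) = 265.5920 / 4 = 66.3980
β = Cov / Var(R_m) = 64.1485 / 66.3980 = 0.9661
E(R) = R_f + β × MRP = 2.57% + 0.9661 × 4.23% = 6.66%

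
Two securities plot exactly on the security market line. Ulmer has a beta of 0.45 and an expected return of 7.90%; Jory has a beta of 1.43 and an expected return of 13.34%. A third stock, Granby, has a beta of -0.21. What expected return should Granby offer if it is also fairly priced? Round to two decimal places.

4.24%

MRP (SML slope) = (13.34% − 7.90%) / (1.43 − 0.45) = 5.44% / 0.98 = 5.5510%
R_f (intercept) = 7.90% − 0.45 × 5.5510% = 5.4021%
E(R_Granby) = R_f + β × MRP = 5.4021% + -0.21 × 5.5510% = 4.24%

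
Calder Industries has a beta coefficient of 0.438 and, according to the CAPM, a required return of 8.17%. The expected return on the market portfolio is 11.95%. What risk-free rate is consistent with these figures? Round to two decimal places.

E(R) = R_f + β(E(R_m) − R_f) = R_f(1 − β) + β·E(R_m)
8.17% = R_f × (1 − 0.438) + 0.438 × 11.95%
8.17% = R_f × 0.562 + 5.23410%
R_f = (8.17% − 5.23410%) / 0.562 = 5.22%

5.22%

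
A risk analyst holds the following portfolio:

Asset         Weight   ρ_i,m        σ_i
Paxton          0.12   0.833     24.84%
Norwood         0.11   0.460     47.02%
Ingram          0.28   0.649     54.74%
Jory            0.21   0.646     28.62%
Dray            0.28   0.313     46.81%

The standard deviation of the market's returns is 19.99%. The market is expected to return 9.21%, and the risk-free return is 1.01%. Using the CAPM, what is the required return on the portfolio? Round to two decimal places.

10.36%

β_Paxton = 0.833 × 24.84% / 19.99% = 1.0351
β_Norwood = 0.460 × 47.02% / 19.99% = 1.0820
β_Ingram = 0.649 × 54.74% / 19.99% = 1.7772
β_Jory = 0.646 × 28.62% / 19.99% = 0.9249
β_Dray = 0.313 × 46.81% / 19.99% = 0.7329
β_P = Σ w_i β_i = 0.12×1.0351 + 0.11×1.0820 + 0.28×1.7772 + 0.21×0.9249 + 0.28×0.7329 = 1.1403
MRP = 9.21% − 1.01% = 8.20%
E(R_P) = R_f + β_P × MRP = 1.01% + 1.1403 × 8.20% = 10.36%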